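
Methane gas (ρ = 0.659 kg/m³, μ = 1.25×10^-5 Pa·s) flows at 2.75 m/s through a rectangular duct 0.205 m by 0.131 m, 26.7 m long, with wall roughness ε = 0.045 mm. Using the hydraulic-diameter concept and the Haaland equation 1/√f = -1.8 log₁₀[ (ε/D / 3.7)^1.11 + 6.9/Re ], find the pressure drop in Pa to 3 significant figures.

Hydraulic diameter D_h = 4A/P = 4·(0.205·0.131)/(2·(0.205+0.131)) = 0.1074/0.672 = 0.1599 m.
Re = ρVD_h/μ = 0.659·2.75·0.1599/1.25e-05 = 2.318e+04.
ε/D_h = 4.5e-05/0.1599 = 0.000282; Haaland gives 1/√f = -1.8 log₁₀[2.68e-05+0.000298] = 6.28, so f = 0.02536.
ΔP = f(L/D_h)(ρV²/2) = 0.02536·26.7/0.1599·2.492 = 10.55 Pa.

ΔP ≈ 10.6 Pa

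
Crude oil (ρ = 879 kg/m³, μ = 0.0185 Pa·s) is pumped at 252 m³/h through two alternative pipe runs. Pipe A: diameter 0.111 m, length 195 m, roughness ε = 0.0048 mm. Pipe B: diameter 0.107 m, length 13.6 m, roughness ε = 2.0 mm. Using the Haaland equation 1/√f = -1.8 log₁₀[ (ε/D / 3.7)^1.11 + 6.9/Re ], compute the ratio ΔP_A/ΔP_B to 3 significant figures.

Pipe A: V = Q/A = 0.07/0.009677 = 7.234 m/s; Re = 3.815e+04; ε/D = 4.32e-05; Haaland → f = 0.02213; ΔP_A = f(L/D)(ρV²/2) = 8.94e+05 Pa.
Pipe B: V = Q/A = 0.07/0.008992 = 7.785 m/s; Re = 3.958e+04; ε/D = 0.0187; Haaland → f = 0.04848; ΔP_B = f(L/D)(ρV²/2) = 1.641e+05 Pa.
ΔP_A/ΔP_B = 8.94e+05/1.641e+05 = 5.45.

ΔP_A/ΔP_B ≈ 5.45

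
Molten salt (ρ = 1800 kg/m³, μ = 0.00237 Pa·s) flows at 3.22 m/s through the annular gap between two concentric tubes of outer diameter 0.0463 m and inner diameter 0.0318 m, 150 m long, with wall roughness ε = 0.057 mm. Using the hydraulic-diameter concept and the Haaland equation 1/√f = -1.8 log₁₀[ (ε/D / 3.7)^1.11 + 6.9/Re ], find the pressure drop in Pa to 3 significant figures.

Hydraulic diameter D_h = 4A/P = D_o - D_i = 0.0463 - 0.0318 = 0.0145 m.
Re = ρVD_h/μ = 1800·3.22·0.0145/0.00237 = 3.546e+04.
ε/D_h = 5.7e-05/0.0145 = 0.00393; Haaland gives 1/√f = -1.8 log₁₀[0.0005+0.000195] = 5.685, so f = 0.03095.
ΔP = f(L/D_h)(ρV²/2) = 0.03095·150/0.0145·9332 = 2.987e+06 Pa.

ΔP ≈ 2.99×10^6 Pa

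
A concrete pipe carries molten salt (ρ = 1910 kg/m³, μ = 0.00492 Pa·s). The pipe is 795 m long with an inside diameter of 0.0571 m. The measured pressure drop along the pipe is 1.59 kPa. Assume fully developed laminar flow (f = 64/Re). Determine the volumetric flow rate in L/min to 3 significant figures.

For laminar flow, f = 64/Re with Re = ρVD/μ, so Darcy-Weisbach reduces to ΔP = 32μLV/D². Solving for V: V = ΔP·D²/(32μL) = 1590·(0.0571)²/(32·0.00492·795) = 0.04142 m/s.
Check: Re = ρVD/μ = 1910·0.04142·0.0571/0.00492 = 918.1 < 2300, so the laminar assumption holds.
Q = V·A = 0.04142·(π/4·0.0571²) = 0.0001061 m³/s = 6.36 L/min.

Q ≈ 6.36 L/min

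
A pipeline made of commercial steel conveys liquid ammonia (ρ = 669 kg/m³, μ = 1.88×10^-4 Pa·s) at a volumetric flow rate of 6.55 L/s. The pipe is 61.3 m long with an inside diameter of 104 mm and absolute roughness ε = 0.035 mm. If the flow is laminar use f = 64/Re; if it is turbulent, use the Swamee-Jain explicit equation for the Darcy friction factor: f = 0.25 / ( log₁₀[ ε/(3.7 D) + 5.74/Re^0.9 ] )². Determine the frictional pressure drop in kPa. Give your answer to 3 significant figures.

ΔP ≈ 2.04 kPa

Q = 6.55 L/s = 6.55/1000 = 0.00655 m³/s.
Cross-sectional area A = πD²/4 = π(0.104)²/4 = 0.008495 m²; mean velocity V = Q/A = 0.00655/0.008495 = 0.7711 m/s.
Reynolds number Re = ρVD/μ = 669 · 0.7711 · 0.104 / 0.000188 = 2.854e+05.
Re > 4000 → turbulent. Relative roughness ε/D = 3.5e-05/0.104 = 0.000337. Swamee-Jain: f = 0.25/(log₁₀[0.000337/3.7 + 5.74/2.854e+05^0.9])² = 0.25/(log₁₀[9.1e-05 + 7.06e-05])² = 0.25/(-3.792)² = 0.01739.
Darcy-Weisbach: ΔP = f(L/D)(ρV²/2) = 0.01739·(61.3/0.104)·(669·0.7711²/2) = 0.01739·589.4·198.9 = 2038 Pa.
ΔP = 2038 Pa = 2.04 kPa.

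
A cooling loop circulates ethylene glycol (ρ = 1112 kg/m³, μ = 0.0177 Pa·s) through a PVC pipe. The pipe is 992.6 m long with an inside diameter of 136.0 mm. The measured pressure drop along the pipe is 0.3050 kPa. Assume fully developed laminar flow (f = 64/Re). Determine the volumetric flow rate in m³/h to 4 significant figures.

Q ≈ 0.5247 m³/h

For laminar flow, f = 64/Re with Re = ρVD/μ, so Darcy-Weisbach reduces to ΔP = 32μLV/D². Solving for V: V = ΔP·D²/(32μL) = 305·(0.136)²/(32·0.0177·992.6) = 0.01003 m/s.
Check: Re = ρVD/μ = 1112·0.01003·0.136/0.0177 = 85.73 < 2300, so the laminar assumption holds.
Q = V·A = 0.01003·(π/4·0.136²) = 0.0001458 m³/s = 0.5247 m³/h.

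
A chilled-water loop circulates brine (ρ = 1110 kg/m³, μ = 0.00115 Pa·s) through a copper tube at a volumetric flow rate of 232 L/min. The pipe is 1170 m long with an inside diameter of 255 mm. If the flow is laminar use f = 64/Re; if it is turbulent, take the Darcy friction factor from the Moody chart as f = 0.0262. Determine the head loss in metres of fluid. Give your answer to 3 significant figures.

h_f ≈ 0.0351 m

Q = 232 L/min = 232/60000 = 0.003867 m³/s.
Cross-sectional area A = πD²/4 = π(0.255)²/4 = 0.05107 m²; mean velocity V = Q/A = 0.003867/0.05107 = 0.07571 m/s.
Reynolds number Re = ρVD/μ = 1110 · 0.07571 · 0.255 / 0.00115 = 1.864e+04.
Re > 4000 → turbulent; use the Moody-chart value f = 0.0262.
Darcy-Weisbach: ΔP = f(L/D)(ρV²/2) = 0.0262·(1170/0.255)·(1110·0.07571²/2) = 0.0262·4588·3.181 = 382.4 Pa.
Head loss h_f = ΔP/(ρg) = 382.4/(1110·9.81) = 0.0351 m.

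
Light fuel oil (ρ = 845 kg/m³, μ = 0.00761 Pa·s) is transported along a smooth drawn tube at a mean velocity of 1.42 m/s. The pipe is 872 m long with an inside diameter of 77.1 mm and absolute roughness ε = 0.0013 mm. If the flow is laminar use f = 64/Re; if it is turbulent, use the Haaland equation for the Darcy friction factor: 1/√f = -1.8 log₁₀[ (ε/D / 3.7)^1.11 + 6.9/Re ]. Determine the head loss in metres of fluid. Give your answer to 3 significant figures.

h_f ≈ 34.1 m

Reynolds number Re = ρVD/μ = 845 · 1.42 · 0.0771 / 0.00761 = 1.216e+04.
Re > 4000 → turbulent. Relative roughness ε/D = 1.3e-06/0.0771 = 1.69e-05. Haaland: 1/√f = -1.8 log₁₀[(1.69e-05/3.7)^1.11 + 6.9/1.216e+04] = -1.8 log₁₀[1.18e-06 + 0.000568] = 5.841, so f = 0.02931.
Darcy-Weisbach: ΔP = f(L/D)(ρV²/2) = 0.02931·(872/0.0771)·(845·1.42²/2) = 0.02931·1.131e+04·851.9 = 2.824e+05 Pa.
Head loss h_f = ΔP/(ρg) = 2.824e+05/(845·9.81) = 34.1 m.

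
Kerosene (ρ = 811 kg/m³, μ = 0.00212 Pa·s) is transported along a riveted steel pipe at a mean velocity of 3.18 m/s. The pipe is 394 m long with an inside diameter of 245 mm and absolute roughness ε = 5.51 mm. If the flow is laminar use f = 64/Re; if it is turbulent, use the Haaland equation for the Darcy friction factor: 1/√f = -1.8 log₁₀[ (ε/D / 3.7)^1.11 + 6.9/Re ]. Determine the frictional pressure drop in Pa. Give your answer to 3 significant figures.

ΔP ≈ 337000 Pa

Reynolds number Re = ρVD/μ = 811 · 3.18 · 0.245 / 0.00212 = 2.98e+05.
Re > 4000 → turbulent. Relative roughness ε/D = 0.00551/0.245 = 0.0225. Haaland: 1/√f = -1.8 log₁₀[(0.0225/3.7)^1.11 + 6.9/2.98e+05] = -1.8 log₁₀[0.00347 + 2.32e-05] = 4.423, so f = 0.05112.
Darcy-Weisbach: ΔP = f(L/D)(ρV²/2) = 0.05112·(394/0.245)·(811·3.18²/2) = 0.05112·1608·4101 = 3.371e+05 Pa.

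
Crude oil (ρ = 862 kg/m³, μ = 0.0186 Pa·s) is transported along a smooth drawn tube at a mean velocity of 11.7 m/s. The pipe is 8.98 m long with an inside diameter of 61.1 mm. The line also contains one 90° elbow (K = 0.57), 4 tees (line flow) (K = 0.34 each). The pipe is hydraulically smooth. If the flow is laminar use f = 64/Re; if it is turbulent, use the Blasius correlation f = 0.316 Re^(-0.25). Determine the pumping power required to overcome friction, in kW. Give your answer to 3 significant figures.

P ≈ 10.9 kW

Reynolds number Re = ρVD/μ = 862 · 11.7 · 0.0611 / 0.0186 = 3.313e+04.
Re > 4000 → turbulent. Smooth-pipe (Blasius): f = 0.316 Re^(-0.25) = 0.316/(3.313e+04)^0.25 = 0.02342.
Total minor-loss coefficient ΣK = 1·0.57 + 4·0.34 = 1.93.
ΔP = [f·L/D + ΣK]·(ρV²/2) = [0.02342·8.98/0.0611 + 1.93]·(862·11.7²/2) = [3.442 + 1.93]·5.9e+04 = 3.17e+05 Pa.
Q = V·A = 11.7·0.002932 = 0.03431 m³/s.
Pumping power P = QΔP = 0.03431·3.17e+05 = 10870 W = 10.9 kW.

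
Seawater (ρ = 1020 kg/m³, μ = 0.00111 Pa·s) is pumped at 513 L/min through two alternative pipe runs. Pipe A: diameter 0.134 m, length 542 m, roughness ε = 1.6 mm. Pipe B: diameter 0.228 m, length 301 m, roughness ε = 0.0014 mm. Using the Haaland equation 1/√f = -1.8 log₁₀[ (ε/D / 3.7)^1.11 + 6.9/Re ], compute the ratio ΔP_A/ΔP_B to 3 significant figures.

Pipe A: V = Q/A = 0.00855/0.0141 = 0.6063 m/s; Re = 7.465e+04; ε/D = 0.0119; Haaland → f = 0.04104; ΔP_A = f(L/D)(ρV²/2) = 3.112e+04 Pa.
Pipe B: V = Q/A = 0.00855/0.04083 = 0.2094 m/s; Re = 4.388e+04; ε/D = 6.14e-06; Haaland → f = 0.02135; ΔP_B = f(L/D)(ρV²/2) = 630.3 Pa.
ΔP_A/ΔP_B = 3.112e+04/630.3 = 49.4.

ΔP_A/ΔP_B ≈ 49.4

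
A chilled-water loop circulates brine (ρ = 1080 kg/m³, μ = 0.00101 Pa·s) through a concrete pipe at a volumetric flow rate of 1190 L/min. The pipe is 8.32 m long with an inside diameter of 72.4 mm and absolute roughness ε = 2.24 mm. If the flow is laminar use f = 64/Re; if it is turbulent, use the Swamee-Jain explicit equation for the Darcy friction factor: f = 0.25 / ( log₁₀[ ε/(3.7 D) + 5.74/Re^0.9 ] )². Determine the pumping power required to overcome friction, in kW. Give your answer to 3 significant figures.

Q = 1190 L/min = 1190/60000 = 0.01983 m³/s.
Cross-sectional area A = πD²/4 = π(0.0724)²/4 = 0.004117 m²; mean velocity V = Q/A = 0.01983/0.004117 = 4.818 m/s.
Reynolds number Re = ρVD/μ = 1080 · 4.818 · 0.0724 / 0.00101 = 3.73e+05.
Re > 4000 → turbulent. Relative roughness ε/D = 0.00224/0.0724 = 0.0309. Swamee-Jain: f = 0.25/(log₁₀[0.0309/3.7 + 5.74/3.73e+05^0.9])² = 0.25/(log₁₀[0.00836 + 5.55e-05])² = 0.25/(-2.075)² = 0.05807.
Darcy-Weisbach: ΔP = f(L/D)(ρV²/2) = 0.05807·(8.32/0.0724)·(1080·4.818²/2) = 0.05807·114.9·1.253e+04 = 8.364e+04 Pa.
Pumping power P = QΔP = 0.01983·8.364e+04 = 1659 W = 1.66 kW.

P ≈ 1.66 kW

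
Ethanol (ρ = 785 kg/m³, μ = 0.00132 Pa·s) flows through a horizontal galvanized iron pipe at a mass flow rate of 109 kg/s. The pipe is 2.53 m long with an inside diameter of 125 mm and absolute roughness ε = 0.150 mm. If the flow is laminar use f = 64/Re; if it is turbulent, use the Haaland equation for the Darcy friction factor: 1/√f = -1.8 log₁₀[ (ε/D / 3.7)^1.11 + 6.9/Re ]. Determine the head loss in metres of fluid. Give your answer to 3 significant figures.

h_f ≈ 2.75 m

A = πD²/4 = π(0.125)²/4 = 0.01227 m²; mean velocity V = ṁ/(ρA) = 109/(785 · 0.01227) = 11.31 m/s.
Reynolds number Re = ρVD/μ = 785 · 11.31 · 0.125 / 0.00132 = 8.411e+05.
Re > 4000 → turbulent. Relative roughness ε/D = 0.00015/0.125 = 0.0012. Haaland: 1/√f = -1.8 log₁₀[(0.0012/3.7)^1.11 + 6.9/8.411e+05] = -1.8 log₁₀[0.000134 + 8.2e-06] = 6.925, so f = 0.02085.
Darcy-Weisbach: ΔP = f(L/D)(ρV²/2) = 0.02085·(2.53/0.125)·(785·11.31²/2) = 0.02085·20.24·5.025e+04 = 2.121e+04 Pa.
Head loss h_f = ΔP/(ρg) = 2.121e+04/(785·9.81) = 2.75 m.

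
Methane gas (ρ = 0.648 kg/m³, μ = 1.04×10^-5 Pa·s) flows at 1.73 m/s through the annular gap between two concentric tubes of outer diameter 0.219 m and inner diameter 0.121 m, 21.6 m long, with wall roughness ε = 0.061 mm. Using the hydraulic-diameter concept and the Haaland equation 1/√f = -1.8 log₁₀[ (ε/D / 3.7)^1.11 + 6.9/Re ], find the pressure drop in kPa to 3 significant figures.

Hydraulic diameter D_h = 4A/P = D_o - D_i = 0.219 - 0.121 = 0.098 m.
Re = ρVD_h/μ = 0.648·1.73·0.098/1.04e-05 = 1.056e+04.
ε/D_h = 6.1e-05/0.098 = 0.000622; Haaland gives 1/√f = -1.8 log₁₀[6.47e-05+0.000653] = 5.659, so f = 0.03122.
ΔP = f(L/D_h)(ρV²/2) = 0.03122·21.6/0.098·0.9697 = 6.674 Pa.
ΔP = 0.00667 kPa.

ΔP ≈ 0.00667 kPa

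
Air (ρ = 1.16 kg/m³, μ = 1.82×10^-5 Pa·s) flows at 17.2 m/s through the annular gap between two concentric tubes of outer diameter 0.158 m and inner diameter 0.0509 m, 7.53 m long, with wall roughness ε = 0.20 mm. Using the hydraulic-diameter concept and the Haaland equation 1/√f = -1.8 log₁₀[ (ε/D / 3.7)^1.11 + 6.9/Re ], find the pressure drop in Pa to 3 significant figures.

Hydraulic diameter D_h = 4A/P = D_o - D_i = 0.158 - 0.0509 = 0.1071 m.
Re = ρVD_h/μ = 1.16·17.2·0.1071/1.82e-05 = 1.174e+05.
ε/D_h = 0.0002/0.1071 = 0.00187; Haaland gives 1/√f = -1.8 log₁₀[0.000219+5.88e-05] = 6.401, so f = 0.0244.
ΔP = f(L/D_h)(ρV²/2) = 0.0244·7.53/0.1071·171.6 = 294.4 Pa.

ΔP ≈ 294 Pa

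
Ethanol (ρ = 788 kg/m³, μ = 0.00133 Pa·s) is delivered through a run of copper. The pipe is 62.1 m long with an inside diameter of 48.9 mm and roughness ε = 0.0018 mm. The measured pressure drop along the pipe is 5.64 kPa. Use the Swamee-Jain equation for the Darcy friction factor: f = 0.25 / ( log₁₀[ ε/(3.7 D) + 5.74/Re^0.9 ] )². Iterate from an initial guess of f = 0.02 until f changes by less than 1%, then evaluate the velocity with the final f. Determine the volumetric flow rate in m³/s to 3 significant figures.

Q ≈ 0.00123 m³/s

Rearranging Darcy-Weisbach: V = √(2·ΔP·D/(f·L·ρ)). With ε/D = 1.8e-06/0.0489 = 3.68e-05, iterate starting from f = 0.02:
  f = 0.02 → V = √(2·5640·0.0489/(0.02·62.1·788)) = 0.7507 m/s; Re = ρVD/μ = 2.175e+04; f → 0.02538
  f = 0.02538 → V = 0.6665 m/s; Re = 1.931e+04; f → 0.02613
  f = 0.02613 → V = 0.6567 m/s; Re = 1.903e+04; f → 0.02623
Converged (Δf/f < 1%). With the final f = 0.02623: V = √(2·5640·0.0489/(0.02623·62.1·788)) = 0.6555 m/s.
Q = V·A = 0.6555·(π/4·0.0489²) = 0.001231 m³/s = 0.00123 m³/s.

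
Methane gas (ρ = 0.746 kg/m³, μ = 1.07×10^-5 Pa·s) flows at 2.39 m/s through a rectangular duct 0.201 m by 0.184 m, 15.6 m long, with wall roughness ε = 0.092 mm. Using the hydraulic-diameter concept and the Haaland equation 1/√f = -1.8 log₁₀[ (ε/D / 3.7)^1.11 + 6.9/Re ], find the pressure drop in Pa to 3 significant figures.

ΔP ≈ 4.17 Pa

Hydraulic diameter D_h = 4A/P = 4·(0.201·0.184)/(2·(0.201+0.184)) = 0.1479/0.77 = 0.1921 m.
Re = ρVD_h/μ = 0.746·2.39·0.1921/1.07e-05 = 3.201e+04.
ε/D_h = 9.2e-05/0.1921 = 0.000479; Haaland gives 1/√f = -1.8 log₁₀[4.83e-05+0.000216] = 6.441, so f = 0.0241.
ΔP = f(L/D_h)(ρV²/2) = 0.0241·15.6/0.1921·2.131 = 4.169 Pa.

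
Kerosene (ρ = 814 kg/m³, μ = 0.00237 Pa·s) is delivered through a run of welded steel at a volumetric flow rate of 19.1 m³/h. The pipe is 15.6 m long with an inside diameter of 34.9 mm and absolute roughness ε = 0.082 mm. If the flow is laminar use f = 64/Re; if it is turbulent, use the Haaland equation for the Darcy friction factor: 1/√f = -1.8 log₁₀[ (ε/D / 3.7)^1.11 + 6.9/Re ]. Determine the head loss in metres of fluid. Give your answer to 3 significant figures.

Q = 19.1 m³/h = 19.1/3600 = 0.005306 m³/s.
Cross-sectional area A = πD²/4 = π(0.0349)²/4 = 0.0009566 m²; mean velocity V = Q/A = 0.005306/0.0009566 = 5.546 m/s.
Reynolds number Re = ρVD/μ = 814 · 5.546 · 0.0349 / 0.00237 = 6.648e+04.
Re > 4000 → turbulent. Relative roughness ε/D = 8.2e-05/0.0349 = 0.00235. Haaland: 1/√f = -1.8 log₁₀[(0.00235/3.7)^1.11 + 6.9/6.648e+04] = -1.8 log₁₀[0.000283 + 0.000104] = 6.143, so f = 0.0265.
Darcy-Weisbach: ΔP = f(L/D)(ρV²/2) = 0.0265·(15.6/0.0349)·(814·5.546²/2) = 0.0265·447·1.252e+04 = 1.483e+05 Pa.
Head loss h_f = ΔP/(ρg) = 1.483e+05/(814·9.81) = 18.6 m.

h_f ≈ 18.6 m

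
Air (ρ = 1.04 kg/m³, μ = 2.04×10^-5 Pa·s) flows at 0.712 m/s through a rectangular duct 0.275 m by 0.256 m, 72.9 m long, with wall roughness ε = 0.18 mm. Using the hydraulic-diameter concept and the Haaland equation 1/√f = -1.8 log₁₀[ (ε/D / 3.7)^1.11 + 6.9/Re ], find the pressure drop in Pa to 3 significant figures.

Hydraulic diameter D_h = 4A/P = 4·(0.275·0.256)/(2·(0.275+0.256)) = 0.2816/1.062 = 0.2652 m.
Re = ρVD_h/μ = 1.04·0.712·0.2652/2.04e-05 = 9625.
ε/D_h = 0.00018/0.2652 = 0.000679; Haaland gives 1/√f = -1.8 log₁₀[7.12e-05+0.000717] = 5.586, so f = 0.03205.
ΔP = f(L/D_h)(ρV²/2) = 0.03205·72.9/0.2652·0.2636 = 2.323 Pa.

ΔP ≈ 2.32 Pa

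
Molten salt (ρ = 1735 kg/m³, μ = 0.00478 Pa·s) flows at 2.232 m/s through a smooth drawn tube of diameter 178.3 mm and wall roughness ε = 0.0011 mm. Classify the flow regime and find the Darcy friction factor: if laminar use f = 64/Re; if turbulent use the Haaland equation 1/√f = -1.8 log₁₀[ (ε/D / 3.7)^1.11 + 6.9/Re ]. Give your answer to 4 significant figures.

f ≈ 0.01656

Re = ρVD/μ = 1735·2.232·0.1783/0.00478 = 1.444e+05.
Re > 4000 → turbulent. ε/D = 1.1e-06/0.1783 = 6.17e-06; Haaland: 1/√f = -1.8 log₁₀[3.86e-07 + 4.78e-05] = 7.771, so f = 0.01656.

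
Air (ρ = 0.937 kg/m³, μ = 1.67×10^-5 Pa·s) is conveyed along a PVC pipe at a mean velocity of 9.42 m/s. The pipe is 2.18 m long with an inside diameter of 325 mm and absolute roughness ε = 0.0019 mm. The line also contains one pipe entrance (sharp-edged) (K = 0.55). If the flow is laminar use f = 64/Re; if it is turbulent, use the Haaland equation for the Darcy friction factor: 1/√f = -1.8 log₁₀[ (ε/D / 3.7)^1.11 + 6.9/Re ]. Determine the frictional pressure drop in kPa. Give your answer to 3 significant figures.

ΔP ≈ 0.0273 kPa

Reynolds number Re = ρVD/μ = 0.937 · 9.42 · 0.325 / 1.67e-05 = 1.718e+05.
Re > 4000 → turbulent. Relative roughness ε/D = 1.9e-06/0.325 = 5.85e-06. Haaland: 1/√f = -1.8 log₁₀[(5.85e-06/3.7)^1.11 + 6.9/1.718e+05] = -1.8 log₁₀[3.64e-07 + 4.02e-05] = 7.906, so f = 0.016.
Total minor-loss coefficient ΣK = 1·0.55 = 0.55.
ΔP = [f·L/D + ΣK]·(ρV²/2) = [0.016·2.18/0.325 + 0.55]·(0.937·9.42²/2) = [0.1073 + 0.55]·41.57 = 27.33 Pa.
ΔP = 27.33 Pa = 0.0273 kPa.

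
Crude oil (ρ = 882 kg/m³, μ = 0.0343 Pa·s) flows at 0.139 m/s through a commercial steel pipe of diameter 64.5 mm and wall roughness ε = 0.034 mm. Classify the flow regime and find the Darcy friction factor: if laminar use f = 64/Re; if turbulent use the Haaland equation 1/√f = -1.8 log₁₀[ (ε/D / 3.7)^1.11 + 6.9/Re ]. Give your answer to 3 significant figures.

Re = ρVD/μ = 882·0.139·0.0645/0.0343 = 230.5.
Re < 2300 → laminar, so f = 64/Re = 0.2776 (roughness is irrelevant in laminar flow).

f ≈ 0.278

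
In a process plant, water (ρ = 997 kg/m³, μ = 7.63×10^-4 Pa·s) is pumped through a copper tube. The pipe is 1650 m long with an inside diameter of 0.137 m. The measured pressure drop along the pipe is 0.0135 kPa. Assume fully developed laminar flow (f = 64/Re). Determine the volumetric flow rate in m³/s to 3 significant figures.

For laminar flow, f = 64/Re with Re = ρVD/μ, so Darcy-Weisbach reduces to ΔP = 32μLV/D². Solving for V: V = ΔP·D²/(32μL) = 13.5·(0.137)²/(32·0.000763·1650) = 0.00629 m/s.
Check: Re = ρVD/μ = 997·0.00629·0.137/0.000763 = 1126 < 2300, so the laminar assumption holds.
Q = V·A = 0.00629·(π/4·0.137²) = 9.271e-05 m³/s = 9.27×10^-5 m³/s.

Q ≈ 9.27×10^-5 m³/s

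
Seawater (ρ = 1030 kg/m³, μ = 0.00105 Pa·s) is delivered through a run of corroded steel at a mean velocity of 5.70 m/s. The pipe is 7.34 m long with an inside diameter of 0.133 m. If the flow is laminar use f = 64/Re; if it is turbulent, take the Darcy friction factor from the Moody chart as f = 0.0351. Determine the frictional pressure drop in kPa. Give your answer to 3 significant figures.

ΔP ≈ 32.4 kPa

Reynolds number Re = ρVD/μ = 1030 · 5.7 · 0.133 / 0.00105 = 7.437e+05.
Re > 4000 → turbulent; use the Moody-chart value f = 0.0351.
Darcy-Weisbach: ΔP = f(L/D)(ρV²/2) = 0.0351·(7.34/0.133)·(1030·5.7²/2) = 0.0351·55.19·1.673e+04 = 3.241e+04 Pa.
ΔP = 3.241e+04 Pa = 32.4 kPa.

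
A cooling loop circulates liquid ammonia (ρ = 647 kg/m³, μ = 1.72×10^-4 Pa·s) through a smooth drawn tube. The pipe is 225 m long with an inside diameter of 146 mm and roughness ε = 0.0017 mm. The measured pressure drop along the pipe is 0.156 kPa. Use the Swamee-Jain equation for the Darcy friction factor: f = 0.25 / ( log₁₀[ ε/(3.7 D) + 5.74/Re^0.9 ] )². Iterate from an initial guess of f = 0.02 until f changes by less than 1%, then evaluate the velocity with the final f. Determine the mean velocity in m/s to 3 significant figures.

Rearranging Darcy-Weisbach: V = √(2·ΔP·D/(f·L·ρ)). With ε/D = 1.7e-06/0.146 = 1.16e-05, iterate starting from f = 0.02:
  f = 0.02 → V = √(2·156·0.146/(0.02·225·647)) = 0.1251 m/s; Re = ρVD/μ = 6.869e+04; f → 0.01941
  f = 0.01941 → V = 0.127 m/s; Re = 6.973e+04; f → 0.01935
Converged (Δf/f < 1%). With the final f = 0.01935: V = √(2·156·0.146/(0.01935·225·647)) = 0.1272 m/s.

V ≈ 0.127 m/s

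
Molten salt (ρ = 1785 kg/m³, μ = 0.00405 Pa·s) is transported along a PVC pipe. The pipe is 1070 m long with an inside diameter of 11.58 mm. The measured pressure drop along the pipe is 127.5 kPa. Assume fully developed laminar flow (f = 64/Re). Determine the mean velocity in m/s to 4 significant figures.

V ≈ 0.1233 m/s

For laminar flow, f = 64/Re with Re = ρVD/μ, so Darcy-Weisbach reduces to ΔP = 32μLV/D². Solving for V: V = ΔP·D²/(32μL) = 1.275e+05·(0.01158)²/(32·0.00405·1070) = 0.1233 m/s.
Check: Re = ρVD/μ = 1785·0.1233·0.01158/0.00405 = 629.3 < 2300, so the laminar assumption holds.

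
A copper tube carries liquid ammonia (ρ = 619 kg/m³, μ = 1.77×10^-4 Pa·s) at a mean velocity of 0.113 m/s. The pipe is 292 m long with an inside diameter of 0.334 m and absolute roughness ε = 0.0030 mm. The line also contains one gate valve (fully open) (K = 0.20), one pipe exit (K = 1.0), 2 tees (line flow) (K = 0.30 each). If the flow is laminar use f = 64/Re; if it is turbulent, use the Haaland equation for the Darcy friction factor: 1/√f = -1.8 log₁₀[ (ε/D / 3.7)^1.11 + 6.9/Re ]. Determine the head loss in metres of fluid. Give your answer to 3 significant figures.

Reynolds number Re = ρVD/μ = 619 · 0.113 · 0.334 / 0.000177 = 1.32e+05.
Re > 4000 → turbulent. Relative roughness ε/D = 3e-06/0.334 = 8.98e-06. Haaland: 1/√f = -1.8 log₁₀[(8.98e-06/3.7)^1.11 + 6.9/1.32e+05] = -1.8 log₁₀[5.86e-07 + 5.23e-05] = 7.698, so f = 0.01687.
Total minor-loss coefficient ΣK = 1·0.2 + 1·1 + 2·0.3 = 1.8.
ΔP = [f·L/D + ΣK]·(ρV²/2) = [0.01687·292/0.334 + 1.8]·(619·0.113²/2) = [14.75 + 1.8]·3.952 = 65.41 Pa.
Head loss h_f = ΔP/(ρg) = 65.41/(619·9.81) = 0.0108 m.

h_f ≈ 0.0108 m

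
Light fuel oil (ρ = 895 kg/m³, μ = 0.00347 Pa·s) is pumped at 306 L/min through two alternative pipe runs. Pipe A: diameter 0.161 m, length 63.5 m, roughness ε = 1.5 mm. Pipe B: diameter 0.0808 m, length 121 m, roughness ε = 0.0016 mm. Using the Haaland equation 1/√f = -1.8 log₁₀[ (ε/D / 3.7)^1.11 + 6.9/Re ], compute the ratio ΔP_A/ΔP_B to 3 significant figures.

Pipe A: V = Q/A = 0.0051/0.02036 = 0.2505 m/s; Re = 1.04e+04; ε/D = 0.00932; Haaland → f = 0.04214; ΔP_A = f(L/D)(ρV²/2) = 466.8 Pa.
Pipe B: V = Q/A = 0.0051/0.005128 = 0.9946 m/s; Re = 2.073e+04; ε/D = 1.98e-05; Haaland → f = 0.02555; ΔP_B = f(L/D)(ρV²/2) = 1.694e+04 Pa.
ΔP_A/ΔP_B = 466.8/1.694e+04 = 0.0276.

ΔP_A/ΔP_B ≈ 0.0276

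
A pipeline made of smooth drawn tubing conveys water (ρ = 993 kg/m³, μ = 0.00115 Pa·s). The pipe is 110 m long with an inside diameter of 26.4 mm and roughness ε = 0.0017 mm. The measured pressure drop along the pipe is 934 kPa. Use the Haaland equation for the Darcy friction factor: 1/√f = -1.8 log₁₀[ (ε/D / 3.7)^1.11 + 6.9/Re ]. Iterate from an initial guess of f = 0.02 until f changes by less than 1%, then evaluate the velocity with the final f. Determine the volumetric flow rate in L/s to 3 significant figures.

Q ≈ 2.77 L/s

Rearranging Darcy-Weisbach: V = √(2·ΔP·D/(f·L·ρ)). With ε/D = 1.7e-06/0.0264 = 6.44e-05, iterate starting from f = 0.02:
  f = 0.02 → V = √(2·9.34e+05·0.0264/(0.02·110·993)) = 4.751 m/s; Re = ρVD/μ = 1.083e+05; f → 0.01782
  f = 0.01782 → V = 5.033 m/s; Re = 1.147e+05; f → 0.01762
  f = 0.01762 → V = 5.061 m/s; Re = 1.154e+05; f → 0.01761
Converged (Δf/f < 1%). With the final f = 0.01761: V = √(2·9.34e+05·0.0264/(0.01761·110·993)) = 5.064 m/s.
Q = V·A = 5.064·(π/4·0.0264²) = 0.002772 m³/s = 2.77 L/s.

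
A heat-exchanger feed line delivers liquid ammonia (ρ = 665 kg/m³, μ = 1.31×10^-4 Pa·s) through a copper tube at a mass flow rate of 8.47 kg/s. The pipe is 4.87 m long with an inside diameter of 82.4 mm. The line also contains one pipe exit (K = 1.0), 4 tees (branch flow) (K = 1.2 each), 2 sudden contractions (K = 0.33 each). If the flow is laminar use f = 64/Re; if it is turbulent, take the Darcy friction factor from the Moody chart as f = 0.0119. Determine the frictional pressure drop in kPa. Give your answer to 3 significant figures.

ΔP ≈ 13.6 kPa

A = πD²/4 = π(0.0824)²/4 = 0.005333 m²; mean velocity V = ṁ/(ρA) = 8.47/(665 · 0.005333) = 2.388 m/s.
Reynolds number Re = ρVD/μ = 665 · 2.388 · 0.0824 / 0.000131 = 9.991e+05.
Re > 4000 → turbulent; use the Moody-chart value f = 0.0119.
Total minor-loss coefficient ΣK = 1·1 + 4·1.2 + 2·0.33 = 6.46.
ΔP = [f·L/D + ΣK]·(ρV²/2) = [0.0119·4.87/0.0824 + 6.46]·(665·2.388²/2) = [0.7033 + 6.46]·1897 = 1.359e+04 Pa.
ΔP = 1.359e+04 Pa = 13.6 kPa.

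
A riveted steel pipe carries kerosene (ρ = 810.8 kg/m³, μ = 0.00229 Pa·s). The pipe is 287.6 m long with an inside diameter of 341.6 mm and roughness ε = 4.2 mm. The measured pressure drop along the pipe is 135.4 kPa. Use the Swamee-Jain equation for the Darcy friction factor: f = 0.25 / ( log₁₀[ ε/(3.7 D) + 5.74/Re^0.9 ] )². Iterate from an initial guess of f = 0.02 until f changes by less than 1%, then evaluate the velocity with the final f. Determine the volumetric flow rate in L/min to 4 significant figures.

Q ≈ 17120 L/min

Rearranging Darcy-Weisbach: V = √(2·ΔP·D/(f·L·ρ)). With ε/D = 0.0042/0.3416 = 0.0123, iterate starting from f = 0.02:
  f = 0.02 → V = √(2·1.354e+05·0.3416/(0.02·287.6·810.8)) = 4.454 m/s; Re = ρVD/μ = 5.387e+05; f → 0.04087
  f = 0.04087 → V = 3.116 m/s; Re = 3.768e+05; f → 0.04093
Converged (Δf/f < 1%). With the final f = 0.04093: V = √(2·1.354e+05·0.3416/(0.04093·287.6·810.8)) = 3.113 m/s.
Q = V·A = 3.113·(π/4·0.3416²) = 0.2853 m³/s = 17120 L/min.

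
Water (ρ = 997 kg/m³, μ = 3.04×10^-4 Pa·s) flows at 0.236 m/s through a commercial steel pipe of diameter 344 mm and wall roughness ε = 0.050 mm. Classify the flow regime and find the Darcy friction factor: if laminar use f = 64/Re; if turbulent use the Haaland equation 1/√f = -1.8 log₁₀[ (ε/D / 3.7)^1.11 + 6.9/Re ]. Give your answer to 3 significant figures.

f ≈ 0.0159

Re = ρVD/μ = 997·0.236·0.344/0.000304 = 2.663e+05.
Re > 4000 → turbulent. ε/D = 5e-05/0.344 = 0.000145; Haaland: 1/√f = -1.8 log₁₀[1.29e-05 + 2.59e-05] = 7.94, so f = 0.01586.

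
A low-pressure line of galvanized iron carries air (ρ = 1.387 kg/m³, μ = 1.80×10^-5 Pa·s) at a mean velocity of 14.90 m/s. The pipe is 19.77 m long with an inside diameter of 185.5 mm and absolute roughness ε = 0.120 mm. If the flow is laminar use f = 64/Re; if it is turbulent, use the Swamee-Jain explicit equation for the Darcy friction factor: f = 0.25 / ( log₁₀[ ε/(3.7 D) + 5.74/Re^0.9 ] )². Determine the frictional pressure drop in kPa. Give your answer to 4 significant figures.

ΔP ≈ 0.3212 kPa

Reynolds number Re = ρVD/μ = 1.387 · 14.9 · 0.1855 / 1.8e-05 = 2.13e+05.
Re > 4000 → turbulent. Relative roughness ε/D = 0.00012/0.1855 = 0.000647. Swamee-Jain: f = 0.25/(log₁₀[0.000647/3.7 + 5.74/2.13e+05^0.9])² = 0.25/(log₁₀[0.000175 + 9.19e-05])² = 0.25/(-3.574)² = 0.01957.
Darcy-Weisbach: ΔP = f(L/D)(ρV²/2) = 0.01957·(19.77/0.1855)·(1.387·14.9²/2) = 0.01957·106.6·154 = 321.2 Pa.
ΔP = 321.2 Pa = 0.3212 kPa.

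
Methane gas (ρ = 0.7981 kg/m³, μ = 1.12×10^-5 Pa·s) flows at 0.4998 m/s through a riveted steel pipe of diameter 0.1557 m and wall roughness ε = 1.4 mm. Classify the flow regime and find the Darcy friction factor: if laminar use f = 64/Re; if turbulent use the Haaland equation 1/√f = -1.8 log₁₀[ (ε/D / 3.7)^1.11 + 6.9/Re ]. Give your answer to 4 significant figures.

f ≈ 0.04557

Re = ρVD/μ = 0.7981·0.4998·0.1557/1.12e-05 = 5545.
Re > 4000 → turbulent. ε/D = 0.0014/0.1557 = 0.00899; Haaland: 1/√f = -1.8 log₁₀[0.00125 + 0.00124] = 4.684, so f = 0.04557.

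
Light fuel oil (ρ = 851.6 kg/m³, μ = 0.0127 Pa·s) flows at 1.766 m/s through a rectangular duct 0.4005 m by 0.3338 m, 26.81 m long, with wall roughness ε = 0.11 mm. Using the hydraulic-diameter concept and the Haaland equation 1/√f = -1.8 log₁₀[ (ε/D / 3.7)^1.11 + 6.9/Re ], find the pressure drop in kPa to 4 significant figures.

Hydraulic diameter D_h = 4A/P = 4·(0.4005·0.3338)/(2·(0.4005+0.3338)) = 0.5347/1.469 = 0.3641 m.
Re = ρVD_h/μ = 851.6·1.766·0.3641/0.0127 = 4.312e+04.
ε/D_h = 0.00011/0.3641 = 0.000302; Haaland gives 1/√f = -1.8 log₁₀[2.9e-05+0.00016] = 6.702, so f = 0.02226.
ΔP = f(L/D_h)(ρV²/2) = 0.02226·26.81/0.3641·1328 = 2177 Pa.
ΔP = 2.177 kPa.

ΔP ≈ 2.177 kPa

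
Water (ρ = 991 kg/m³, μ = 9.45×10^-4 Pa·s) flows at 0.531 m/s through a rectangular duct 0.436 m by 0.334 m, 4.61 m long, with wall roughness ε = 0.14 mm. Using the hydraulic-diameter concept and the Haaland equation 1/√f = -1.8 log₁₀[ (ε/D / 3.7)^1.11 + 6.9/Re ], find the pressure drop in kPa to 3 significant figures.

Hydraulic diameter D_h = 4A/P = 4·(0.436·0.334)/(2·(0.436+0.334)) = 0.5825/1.54 = 0.3782 m.
Re = ρVD_h/μ = 991·0.531·0.3782/0.000945 = 2.106e+05.
ε/D_h = 0.00014/0.3782 = 0.00037; Haaland gives 1/√f = -1.8 log₁₀[3.63e-05+3.28e-05] = 7.489, so f = 0.01783.
ΔP = f(L/D_h)(ρV²/2) = 0.01783·4.61/0.3782·139.7 = 30.36 Pa.
ΔP = 0.0304 kPa.

ΔP ≈ 0.0304 kPa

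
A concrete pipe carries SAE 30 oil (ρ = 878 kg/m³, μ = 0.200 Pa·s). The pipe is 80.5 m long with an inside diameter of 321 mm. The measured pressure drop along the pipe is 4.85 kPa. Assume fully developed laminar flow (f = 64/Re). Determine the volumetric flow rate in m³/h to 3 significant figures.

Q ≈ 283 m³/h

For laminar flow, f = 64/Re with Re = ρVD/μ, so Darcy-Weisbach reduces to ΔP = 32μLV/D². Solving for V: V = ΔP·D²/(32μL) = 4850·(0.321)²/(32·0.2·80.5) = 0.97 m/s.
Check: Re = ρVD/μ = 878·0.97·0.321/0.2 = 1367 < 2300, so the laminar assumption holds.
Q = V·A = 0.97·(π/4·0.321²) = 0.0785 m³/s = 283 m³/h.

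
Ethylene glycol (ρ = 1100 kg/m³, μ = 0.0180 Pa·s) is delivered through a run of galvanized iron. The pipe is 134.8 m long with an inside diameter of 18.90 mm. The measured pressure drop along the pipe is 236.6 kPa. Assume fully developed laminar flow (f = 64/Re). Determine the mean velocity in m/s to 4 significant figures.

For laminar flow, f = 64/Re with Re = ρVD/μ, so Darcy-Weisbach reduces to ΔP = 32μLV/D². Solving for V: V = ΔP·D²/(32μL) = 2.366e+05·(0.0189)²/(32·0.018·134.8) = 1.088 m/s.
Check: Re = ρVD/μ = 1100·1.088·0.0189/0.018 = 1257 < 2300, so the laminar assumption holds.

V ≈ 1.088 m/s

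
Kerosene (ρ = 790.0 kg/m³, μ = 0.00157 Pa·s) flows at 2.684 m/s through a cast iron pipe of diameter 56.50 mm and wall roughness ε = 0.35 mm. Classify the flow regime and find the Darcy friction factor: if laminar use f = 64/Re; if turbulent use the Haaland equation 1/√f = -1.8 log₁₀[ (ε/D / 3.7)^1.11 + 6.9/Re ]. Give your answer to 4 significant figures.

f ≈ 0.03347

Re = ρVD/μ = 790·2.684·0.0565/0.00157 = 7.631e+04.
Re > 4000 → turbulent. ε/D = 0.00035/0.0565 = 0.00619; Haaland: 1/√f = -1.8 log₁₀[0.000829 + 9.04e-05] = 5.466, so f = 0.03347.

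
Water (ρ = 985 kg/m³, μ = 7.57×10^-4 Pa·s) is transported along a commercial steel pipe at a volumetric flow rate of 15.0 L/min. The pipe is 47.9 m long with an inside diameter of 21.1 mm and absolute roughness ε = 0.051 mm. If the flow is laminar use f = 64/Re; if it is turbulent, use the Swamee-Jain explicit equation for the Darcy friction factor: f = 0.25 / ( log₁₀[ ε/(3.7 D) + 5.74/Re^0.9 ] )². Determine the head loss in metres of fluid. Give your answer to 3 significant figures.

h_f ≈ 1.83 m

Q = 15.0 L/min = 15.0/60000 = 0.00025 m³/s.
Cross-sectional area A = πD²/4 = π(0.0211)²/4 = 0.0003497 m²; mean velocity V = Q/A = 0.00025/0.0003497 = 0.715 m/s.
Reynolds number Re = ρVD/μ = 985 · 0.715 · 0.0211 / 0.000757 = 1.963e+04.
Re > 4000 → turbulent. Relative roughness ε/D = 5.1e-05/0.0211 = 0.00242. Swamee-Jain: f = 0.25/(log₁₀[0.00242/3.7 + 5.74/1.963e+04^0.9])² = 0.25/(log₁₀[0.000653 + 0.000786])² = 0.25/(-2.842)² = 0.03095.
Darcy-Weisbach: ΔP = f(L/D)(ρV²/2) = 0.03095·(47.9/0.0211)·(985·0.715²/2) = 0.03095·2270·251.8 = 1.769e+04 Pa.
Head loss h_f = ΔP/(ρg) = 1.769e+04/(985·9.81) = 1.83 m.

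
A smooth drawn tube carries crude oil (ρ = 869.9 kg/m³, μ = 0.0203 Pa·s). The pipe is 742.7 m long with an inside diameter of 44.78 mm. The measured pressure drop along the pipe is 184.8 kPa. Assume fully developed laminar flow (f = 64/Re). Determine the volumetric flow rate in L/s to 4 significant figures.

Q ≈ 1.210 L/s

For laminar flow, f = 64/Re with Re = ρVD/μ, so Darcy-Weisbach reduces to ΔP = 32μLV/D². Solving for V: V = ΔP·D²/(32μL) = 1.848e+05·(0.04478)²/(32·0.0203·742.7) = 0.7681 m/s.
Check: Re = ρVD/μ = 869.9·0.7681·0.04478/0.0203 = 1474 < 2300, so the laminar assumption holds.
Q = V·A = 0.7681·(π/4·0.04478²) = 0.00121 m³/s = 1.210 L/s.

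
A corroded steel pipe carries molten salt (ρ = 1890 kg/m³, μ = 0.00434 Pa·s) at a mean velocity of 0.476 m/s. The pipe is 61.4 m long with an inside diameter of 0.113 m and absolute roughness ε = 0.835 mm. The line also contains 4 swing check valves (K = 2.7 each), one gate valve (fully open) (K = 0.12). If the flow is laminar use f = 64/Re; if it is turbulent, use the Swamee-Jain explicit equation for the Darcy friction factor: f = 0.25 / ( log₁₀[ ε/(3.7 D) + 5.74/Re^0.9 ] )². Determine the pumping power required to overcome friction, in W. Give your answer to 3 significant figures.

P ≈ 32.1 W

Reynolds number Re = ρVD/μ = 1890 · 0.476 · 0.113 / 0.00434 = 2.342e+04.
Re > 4000 → turbulent. Relative roughness ε/D = 0.000835/0.113 = 0.00739. Swamee-Jain: f = 0.25/(log₁₀[0.00739/3.7 + 5.74/2.342e+04^0.9])² = 0.25/(log₁₀[0.002 + 0.00067])² = 0.25/(-2.574)² = 0.03774.
Total minor-loss coefficient ΣK = 4·2.7 + 1·0.12 = 10.9.
ΔP = [f·L/D + ΣK]·(ρV²/2) = [0.03774·61.4/0.113 + 10.9]·(1890·0.476²/2) = [20.5 + 10.9]·214.1 = 6728 Pa.
Q = V·A = 0.476·0.01003 = 0.004774 m³/s.
Pumping power P = QΔP = 0.004774·6728 = 32.12 W = 32.1 W.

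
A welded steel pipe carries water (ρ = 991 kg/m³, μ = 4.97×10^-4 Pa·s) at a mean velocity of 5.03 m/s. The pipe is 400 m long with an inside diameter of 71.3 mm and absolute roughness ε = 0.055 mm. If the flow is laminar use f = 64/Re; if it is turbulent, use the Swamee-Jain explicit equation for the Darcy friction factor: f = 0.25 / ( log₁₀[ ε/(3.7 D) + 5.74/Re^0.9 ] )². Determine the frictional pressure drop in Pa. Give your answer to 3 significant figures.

ΔP ≈ 1.34×10^6 Pa

Reynolds number Re = ρVD/μ = 991 · 5.03 · 0.0713 / 0.000497 = 7.151e+05.
Re > 4000 → turbulent. Relative roughness ε/D = 5.5e-05/0.0713 = 0.000771. Swamee-Jain: f = 0.25/(log₁₀[0.000771/3.7 + 5.74/7.151e+05^0.9])² = 0.25/(log₁₀[0.000208 + 3.09e-05])² = 0.25/(-3.621)² = 0.01907.
Darcy-Weisbach: ΔP = f(L/D)(ρV²/2) = 0.01907·(400/0.0713)·(991·5.03²/2) = 0.01907·5610·1.254e+04 = 1.341e+06 Pa.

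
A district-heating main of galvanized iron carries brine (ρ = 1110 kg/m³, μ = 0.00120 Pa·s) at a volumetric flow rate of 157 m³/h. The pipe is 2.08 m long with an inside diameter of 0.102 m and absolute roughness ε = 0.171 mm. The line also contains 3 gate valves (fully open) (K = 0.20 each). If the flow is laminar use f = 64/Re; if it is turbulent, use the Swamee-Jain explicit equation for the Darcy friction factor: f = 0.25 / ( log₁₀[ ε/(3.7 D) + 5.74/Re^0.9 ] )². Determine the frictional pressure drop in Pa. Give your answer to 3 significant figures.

ΔP ≈ 16900 Pa

Q = 157 m³/h = 157/3600 = 0.04361 m³/s.
Cross-sectional area A = πD²/4 = π(0.102)²/4 = 0.008171 m²; mean velocity V = Q/A = 0.04361/0.008171 = 5.337 m/s.
Reynolds number Re = ρVD/μ = 1110 · 5.337 · 0.102 / 0.0012 = 5.036e+05.
Re > 4000 → turbulent. Relative roughness ε/D = 0.000171/0.102 = 0.00168. Swamee-Jain: f = 0.25/(log₁₀[0.00168/3.7 + 5.74/5.036e+05^0.9])² = 0.25/(log₁₀[0.000453 + 4.24e-05])² = 0.25/(-3.305)² = 0.02289.
Total minor-loss coefficient ΣK = 3·0.2 = 0.6.
ΔP = [f·L/D + ΣK]·(ρV²/2) = [0.02289·2.08/0.102 + 0.6]·(1110·5.337²/2) = [0.4667 + 0.6]·1.581e+04 = 1.686e+04 Pa.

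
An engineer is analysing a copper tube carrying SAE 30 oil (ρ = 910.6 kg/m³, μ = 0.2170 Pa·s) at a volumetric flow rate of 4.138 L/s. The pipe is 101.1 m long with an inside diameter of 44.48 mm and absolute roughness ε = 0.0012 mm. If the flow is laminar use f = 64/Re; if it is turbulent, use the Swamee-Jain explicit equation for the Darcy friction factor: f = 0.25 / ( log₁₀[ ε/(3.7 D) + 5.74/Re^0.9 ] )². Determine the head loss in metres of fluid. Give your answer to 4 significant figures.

Q = 4.138 L/s = 4.138/1000 = 0.004138 m³/s.
Cross-sectional area A = πD²/4 = π(0.04448)²/4 = 0.001554 m²; mean velocity V = Q/A = 0.004138/0.001554 = 2.663 m/s.
Reynolds number Re = ρVD/μ = 910.6 · 2.663 · 0.04448 / 0.217 = 497.1.
Re < 2300 → laminar flow, so f = 64/Re = 64/497.1 = 0.1288 (the turbulent correlation is not needed).
Darcy-Weisbach: ΔP = f(L/D)(ρV²/2) = 0.1288·(101.1/0.04448)·(910.6·2.663²/2) = 0.1288·2273·3229 = 9.449e+05 Pa.
Head loss h_f = ΔP/(ρg) = 9.449e+05/(910.6·9.81) = 105.8 m.

h_f ≈ 105.8 m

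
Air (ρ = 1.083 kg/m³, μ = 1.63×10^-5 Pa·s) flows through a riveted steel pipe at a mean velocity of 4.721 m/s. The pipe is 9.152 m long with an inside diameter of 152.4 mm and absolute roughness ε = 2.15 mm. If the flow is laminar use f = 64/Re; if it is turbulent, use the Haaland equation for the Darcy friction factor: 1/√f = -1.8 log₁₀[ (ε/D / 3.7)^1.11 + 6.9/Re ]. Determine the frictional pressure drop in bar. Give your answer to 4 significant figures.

ΔP ≈ 3.172×10^-4 bar

Reynolds number Re = ρVD/μ = 1.083 · 4.721 · 0.1524 / 1.63e-05 = 4.78e+04.
Re > 4000 → turbulent. Relative roughness ε/D = 0.00215/0.1524 = 0.0141. Haaland: 1/√f = -1.8 log₁₀[(0.0141/3.7)^1.11 + 6.9/4.78e+04] = -1.8 log₁₀[0.00207 + 0.000144] = 4.78, so f = 0.04377.
Darcy-Weisbach: ΔP = f(L/D)(ρV²/2) = 0.04377·(9.152/0.1524)·(1.083·4.721²/2) = 0.04377·60.05·12.07 = 31.72 Pa.
ΔP = 31.72 Pa = 3.172×10^-4 bar.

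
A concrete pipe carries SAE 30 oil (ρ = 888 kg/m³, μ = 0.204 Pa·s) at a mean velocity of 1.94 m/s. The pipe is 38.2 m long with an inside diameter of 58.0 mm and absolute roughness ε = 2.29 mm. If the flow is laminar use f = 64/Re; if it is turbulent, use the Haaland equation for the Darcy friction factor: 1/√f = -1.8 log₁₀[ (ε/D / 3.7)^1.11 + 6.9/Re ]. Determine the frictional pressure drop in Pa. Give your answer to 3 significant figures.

Reynolds number Re = ρVD/μ = 888 · 1.94 · 0.058 / 0.204 = 489.8.
Re < 2300 → laminar flow, so f = 64/Re = 64/489.8 = 0.1307 (the turbulent correlation is not needed).
Darcy-Weisbach: ΔP = f(L/D)(ρV²/2) = 0.1307·(38.2/0.058)·(888·1.94²/2) = 0.1307·658.6·1671 = 1.438e+05 Pa.

ΔP ≈ 144000 Pa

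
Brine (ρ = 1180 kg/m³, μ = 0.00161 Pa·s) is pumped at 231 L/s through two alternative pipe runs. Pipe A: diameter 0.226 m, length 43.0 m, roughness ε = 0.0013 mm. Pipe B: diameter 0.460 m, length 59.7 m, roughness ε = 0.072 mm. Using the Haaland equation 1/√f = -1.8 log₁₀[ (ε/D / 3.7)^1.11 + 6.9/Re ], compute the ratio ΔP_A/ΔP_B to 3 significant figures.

Pipe A: V = Q/A = 0.231/0.04011 = 5.758 m/s; Re = 9.538e+05; ε/D = 5.75e-06; Haaland → f = 0.01178; ΔP_A = f(L/D)(ρV²/2) = 4.383e+04 Pa.
Pipe B: V = Q/A = 0.231/0.1662 = 1.39 m/s; Re = 4.686e+05; ε/D = 0.000157; Haaland → f = 0.01496; ΔP_B = f(L/D)(ρV²/2) = 2213 Pa.
ΔP_A/ΔP_B = 4.383e+04/2213 = 19.8.

ΔP_A/ΔP_B ≈ 19.8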